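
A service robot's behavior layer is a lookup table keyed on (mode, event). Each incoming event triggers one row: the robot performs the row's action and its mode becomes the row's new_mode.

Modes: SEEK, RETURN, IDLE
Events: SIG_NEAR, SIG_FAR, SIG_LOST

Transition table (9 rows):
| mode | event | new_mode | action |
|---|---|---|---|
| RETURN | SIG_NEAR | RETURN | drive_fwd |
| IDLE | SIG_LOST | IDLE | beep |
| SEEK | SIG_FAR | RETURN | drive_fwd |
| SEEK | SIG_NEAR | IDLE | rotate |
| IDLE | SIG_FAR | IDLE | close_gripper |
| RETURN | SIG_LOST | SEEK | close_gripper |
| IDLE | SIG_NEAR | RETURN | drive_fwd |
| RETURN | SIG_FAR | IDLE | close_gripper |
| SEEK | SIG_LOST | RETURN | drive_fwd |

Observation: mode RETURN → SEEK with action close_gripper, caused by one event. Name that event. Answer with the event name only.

SIG_LOST

try SIG_NEAR: (RETURN, SIG_NEAR) → (RETURN, drive_fwd)
try SIG_FAR: (RETURN, SIG_FAR) → (IDLE, close_gripper)
try SIG_LOST: (RETURN, SIG_LOST) → (SEEK, close_gripper)  ← matches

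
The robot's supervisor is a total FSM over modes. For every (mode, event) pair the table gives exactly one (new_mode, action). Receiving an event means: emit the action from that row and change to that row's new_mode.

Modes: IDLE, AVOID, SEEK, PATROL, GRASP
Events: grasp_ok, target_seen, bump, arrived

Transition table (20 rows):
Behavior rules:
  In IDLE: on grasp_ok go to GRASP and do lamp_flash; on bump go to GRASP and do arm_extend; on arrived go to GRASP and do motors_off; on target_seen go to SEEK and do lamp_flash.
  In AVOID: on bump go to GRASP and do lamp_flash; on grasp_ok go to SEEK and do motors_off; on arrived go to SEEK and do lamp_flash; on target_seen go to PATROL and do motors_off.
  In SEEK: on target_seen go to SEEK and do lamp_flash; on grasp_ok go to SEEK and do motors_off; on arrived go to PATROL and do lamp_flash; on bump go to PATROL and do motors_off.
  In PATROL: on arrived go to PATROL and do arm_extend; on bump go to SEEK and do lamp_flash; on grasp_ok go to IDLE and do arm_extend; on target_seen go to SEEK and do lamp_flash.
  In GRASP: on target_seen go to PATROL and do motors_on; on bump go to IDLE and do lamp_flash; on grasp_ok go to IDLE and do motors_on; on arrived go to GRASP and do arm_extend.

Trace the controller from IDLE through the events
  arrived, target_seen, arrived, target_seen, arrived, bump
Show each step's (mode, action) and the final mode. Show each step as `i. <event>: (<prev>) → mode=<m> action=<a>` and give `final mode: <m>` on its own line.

1. arrived: (IDLE) → mode=GRASP action=motors_off
2. target_seen: (GRASP) → mode=PATROL action=motors_on
3. arrived: (PATROL) → mode=PATROL action=arm_extend
4. target_seen: (PATROL) → mode=SEEK action=lamp_flash
5. arrived: (SEEK) → mode=PATROL action=lamp_flash
6. bump: (PATROL) → mode=SEEK action=lamp_flash

final mode: SEEK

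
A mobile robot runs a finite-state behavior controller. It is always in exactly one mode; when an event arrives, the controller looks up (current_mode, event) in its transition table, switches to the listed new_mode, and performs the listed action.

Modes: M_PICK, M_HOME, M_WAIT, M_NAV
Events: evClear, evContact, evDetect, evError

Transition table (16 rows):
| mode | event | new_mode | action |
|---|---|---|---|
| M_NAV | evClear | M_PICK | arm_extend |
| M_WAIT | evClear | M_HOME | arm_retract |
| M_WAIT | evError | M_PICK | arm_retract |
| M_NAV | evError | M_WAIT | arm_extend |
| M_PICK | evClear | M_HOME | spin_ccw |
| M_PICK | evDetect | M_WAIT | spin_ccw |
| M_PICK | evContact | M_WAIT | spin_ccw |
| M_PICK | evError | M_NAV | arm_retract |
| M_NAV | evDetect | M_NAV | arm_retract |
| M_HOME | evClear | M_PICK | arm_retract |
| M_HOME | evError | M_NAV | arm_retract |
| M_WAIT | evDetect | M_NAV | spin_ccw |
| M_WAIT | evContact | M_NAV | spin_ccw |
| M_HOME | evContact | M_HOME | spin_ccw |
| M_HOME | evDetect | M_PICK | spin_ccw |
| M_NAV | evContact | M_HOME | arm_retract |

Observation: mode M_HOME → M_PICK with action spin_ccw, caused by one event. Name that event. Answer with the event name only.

try evClear: (M_HOME, evClear) → (M_PICK, arm_retract)
try evContact: (M_HOME, evContact) → (M_HOME, spin_ccw)
try evDetect: (M_HOME, evDetect) → (M_PICK, spin_ccw)  ← matches
try evError: (M_HOME, evError) → (M_NAV, arm_retract)

evDetect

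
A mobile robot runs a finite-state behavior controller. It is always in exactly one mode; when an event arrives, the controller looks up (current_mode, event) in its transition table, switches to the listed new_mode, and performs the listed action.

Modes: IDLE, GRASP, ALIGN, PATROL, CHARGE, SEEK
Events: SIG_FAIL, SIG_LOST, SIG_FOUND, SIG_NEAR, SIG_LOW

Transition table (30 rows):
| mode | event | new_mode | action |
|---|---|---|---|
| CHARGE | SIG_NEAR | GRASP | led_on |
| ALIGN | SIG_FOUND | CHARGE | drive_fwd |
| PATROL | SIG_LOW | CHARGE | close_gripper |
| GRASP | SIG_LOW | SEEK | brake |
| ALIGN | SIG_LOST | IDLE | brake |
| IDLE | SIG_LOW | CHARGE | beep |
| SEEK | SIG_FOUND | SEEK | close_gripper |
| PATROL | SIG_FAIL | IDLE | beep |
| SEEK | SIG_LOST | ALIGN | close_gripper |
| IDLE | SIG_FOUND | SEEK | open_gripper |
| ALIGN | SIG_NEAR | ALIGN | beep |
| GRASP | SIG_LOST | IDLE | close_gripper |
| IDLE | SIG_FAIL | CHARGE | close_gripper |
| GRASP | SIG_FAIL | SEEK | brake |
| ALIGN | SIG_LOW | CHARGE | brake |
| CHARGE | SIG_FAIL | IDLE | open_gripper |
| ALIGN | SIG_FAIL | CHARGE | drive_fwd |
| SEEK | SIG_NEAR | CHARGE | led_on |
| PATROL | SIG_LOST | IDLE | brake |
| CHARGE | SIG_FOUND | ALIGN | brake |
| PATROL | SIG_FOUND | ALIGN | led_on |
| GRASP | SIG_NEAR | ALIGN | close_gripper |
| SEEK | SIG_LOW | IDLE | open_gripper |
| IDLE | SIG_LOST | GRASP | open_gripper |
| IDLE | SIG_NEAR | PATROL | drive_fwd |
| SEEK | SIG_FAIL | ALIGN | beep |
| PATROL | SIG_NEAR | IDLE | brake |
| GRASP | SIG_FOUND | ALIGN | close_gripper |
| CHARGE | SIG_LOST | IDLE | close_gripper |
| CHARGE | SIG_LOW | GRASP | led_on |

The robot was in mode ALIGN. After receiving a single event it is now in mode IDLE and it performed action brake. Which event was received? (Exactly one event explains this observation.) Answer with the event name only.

SIG_LOST

try SIG_FAIL: (ALIGN, SIG_FAIL) → (CHARGE, drive_fwd)
try SIG_LOST: (ALIGN, SIG_LOST) → (IDLE, brake)  ← matches
try SIG_FOUND: (ALIGN, SIG_FOUND) → (CHARGE, drive_fwd)
try SIG_NEAR: (ALIGN, SIG_NEAR) → (ALIGN, beep)
try SIG_LOW: (ALIGN, SIG_LOW) → (CHARGE, brake)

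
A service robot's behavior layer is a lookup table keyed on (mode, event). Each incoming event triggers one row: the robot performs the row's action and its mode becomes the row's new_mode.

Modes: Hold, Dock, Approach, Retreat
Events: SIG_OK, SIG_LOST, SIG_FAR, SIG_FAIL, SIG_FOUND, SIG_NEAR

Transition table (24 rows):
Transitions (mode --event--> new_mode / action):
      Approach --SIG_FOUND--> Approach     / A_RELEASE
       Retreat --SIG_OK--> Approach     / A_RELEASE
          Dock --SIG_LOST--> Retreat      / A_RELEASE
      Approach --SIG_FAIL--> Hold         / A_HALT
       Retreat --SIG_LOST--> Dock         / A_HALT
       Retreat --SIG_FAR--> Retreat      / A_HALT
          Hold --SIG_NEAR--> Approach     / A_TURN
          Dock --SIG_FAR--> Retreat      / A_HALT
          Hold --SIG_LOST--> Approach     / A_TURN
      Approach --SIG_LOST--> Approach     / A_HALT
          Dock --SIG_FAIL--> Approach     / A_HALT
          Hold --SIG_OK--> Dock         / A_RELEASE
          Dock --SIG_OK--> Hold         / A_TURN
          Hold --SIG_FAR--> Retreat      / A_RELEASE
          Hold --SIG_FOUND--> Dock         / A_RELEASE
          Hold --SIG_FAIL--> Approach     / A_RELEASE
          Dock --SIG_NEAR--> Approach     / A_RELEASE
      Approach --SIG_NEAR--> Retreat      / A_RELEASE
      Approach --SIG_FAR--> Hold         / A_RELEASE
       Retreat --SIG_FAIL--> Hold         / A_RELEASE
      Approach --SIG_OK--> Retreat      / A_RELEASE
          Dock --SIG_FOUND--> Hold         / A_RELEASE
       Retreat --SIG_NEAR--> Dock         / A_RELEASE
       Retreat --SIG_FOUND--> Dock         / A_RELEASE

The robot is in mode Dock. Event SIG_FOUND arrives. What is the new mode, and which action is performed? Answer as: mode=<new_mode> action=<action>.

current mode = Dock; filter table to that mode:
  (Dock, SIG_LOST) → (Retreat, A_RELEASE)
  (Dock, SIG_FAR) → (Retreat, A_HALT)
  (Dock, SIG_FAIL) → (Approach, A_HALT)
  (Dock, SIG_OK) → (Hold, A_TURN)
  (Dock, SIG_NEAR) → (Approach, A_RELEASE)
  (Dock, SIG_FOUND) → (Hold, A_RELEASE)  ← event matches
event = SIG_FOUND selects (Hold, A_RELEASE)

mode=Hold action=A_RELEASE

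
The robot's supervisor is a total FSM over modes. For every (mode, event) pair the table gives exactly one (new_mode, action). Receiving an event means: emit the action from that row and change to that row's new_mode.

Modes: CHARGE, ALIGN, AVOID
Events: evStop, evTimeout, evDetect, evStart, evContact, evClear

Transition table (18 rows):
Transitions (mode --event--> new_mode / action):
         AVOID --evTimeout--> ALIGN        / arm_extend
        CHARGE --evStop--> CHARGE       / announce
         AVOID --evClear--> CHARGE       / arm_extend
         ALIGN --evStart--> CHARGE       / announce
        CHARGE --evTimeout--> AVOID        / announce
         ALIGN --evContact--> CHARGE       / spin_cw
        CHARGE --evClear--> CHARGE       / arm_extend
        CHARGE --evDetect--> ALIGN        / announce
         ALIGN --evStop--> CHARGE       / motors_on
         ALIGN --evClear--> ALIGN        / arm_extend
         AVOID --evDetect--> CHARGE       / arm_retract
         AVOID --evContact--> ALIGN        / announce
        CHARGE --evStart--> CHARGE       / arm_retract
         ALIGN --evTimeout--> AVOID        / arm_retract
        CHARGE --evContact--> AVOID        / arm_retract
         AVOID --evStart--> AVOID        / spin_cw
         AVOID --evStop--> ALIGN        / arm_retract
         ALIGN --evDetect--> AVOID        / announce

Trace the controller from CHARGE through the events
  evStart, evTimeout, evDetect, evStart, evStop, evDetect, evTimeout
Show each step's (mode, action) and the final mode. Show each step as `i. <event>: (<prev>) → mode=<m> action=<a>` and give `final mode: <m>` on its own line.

final mode: AVOID

1. evStart: (CHARGE) → mode=CHARGE action=arm_retract
2. evTimeout: (CHARGE) → mode=AVOID action=announce
3. evDetect: (AVOID) → mode=CHARGE action=arm_retract
4. evStart: (CHARGE) → mode=CHARGE action=arm_retract
5. evStop: (CHARGE) → mode=CHARGE action=announce
6. evDetect: (CHARGE) → mode=ALIGN action=announce
7. evTimeout: (ALIGN) → mode=AVOID action=arm_retract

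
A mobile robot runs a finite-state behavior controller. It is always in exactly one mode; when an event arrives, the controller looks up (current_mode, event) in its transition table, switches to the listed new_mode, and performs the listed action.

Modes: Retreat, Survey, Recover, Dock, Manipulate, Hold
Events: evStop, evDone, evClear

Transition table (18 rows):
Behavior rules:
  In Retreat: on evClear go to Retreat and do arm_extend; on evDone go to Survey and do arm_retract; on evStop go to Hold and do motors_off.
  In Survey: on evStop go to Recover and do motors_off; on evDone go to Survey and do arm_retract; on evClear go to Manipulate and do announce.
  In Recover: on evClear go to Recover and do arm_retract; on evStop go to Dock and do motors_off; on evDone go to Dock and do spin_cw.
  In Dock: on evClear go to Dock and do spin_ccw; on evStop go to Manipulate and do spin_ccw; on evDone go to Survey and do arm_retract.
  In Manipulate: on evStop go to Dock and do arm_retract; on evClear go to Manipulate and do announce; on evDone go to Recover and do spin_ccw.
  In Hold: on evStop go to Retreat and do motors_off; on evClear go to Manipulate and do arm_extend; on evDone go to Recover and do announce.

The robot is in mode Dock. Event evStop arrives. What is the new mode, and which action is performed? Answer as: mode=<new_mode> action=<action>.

mode=Manipulate action=spin_ccw

current mode = Dock; filter table to that mode:
  (Dock, evClear) → (Dock, spin_ccw)
  (Dock, evStop) → (Manipulate, spin_ccw)  ← event matches
  (Dock, evDone) → (Survey, arm_retract)
event = evStop selects (Manipulate, spin_ccw)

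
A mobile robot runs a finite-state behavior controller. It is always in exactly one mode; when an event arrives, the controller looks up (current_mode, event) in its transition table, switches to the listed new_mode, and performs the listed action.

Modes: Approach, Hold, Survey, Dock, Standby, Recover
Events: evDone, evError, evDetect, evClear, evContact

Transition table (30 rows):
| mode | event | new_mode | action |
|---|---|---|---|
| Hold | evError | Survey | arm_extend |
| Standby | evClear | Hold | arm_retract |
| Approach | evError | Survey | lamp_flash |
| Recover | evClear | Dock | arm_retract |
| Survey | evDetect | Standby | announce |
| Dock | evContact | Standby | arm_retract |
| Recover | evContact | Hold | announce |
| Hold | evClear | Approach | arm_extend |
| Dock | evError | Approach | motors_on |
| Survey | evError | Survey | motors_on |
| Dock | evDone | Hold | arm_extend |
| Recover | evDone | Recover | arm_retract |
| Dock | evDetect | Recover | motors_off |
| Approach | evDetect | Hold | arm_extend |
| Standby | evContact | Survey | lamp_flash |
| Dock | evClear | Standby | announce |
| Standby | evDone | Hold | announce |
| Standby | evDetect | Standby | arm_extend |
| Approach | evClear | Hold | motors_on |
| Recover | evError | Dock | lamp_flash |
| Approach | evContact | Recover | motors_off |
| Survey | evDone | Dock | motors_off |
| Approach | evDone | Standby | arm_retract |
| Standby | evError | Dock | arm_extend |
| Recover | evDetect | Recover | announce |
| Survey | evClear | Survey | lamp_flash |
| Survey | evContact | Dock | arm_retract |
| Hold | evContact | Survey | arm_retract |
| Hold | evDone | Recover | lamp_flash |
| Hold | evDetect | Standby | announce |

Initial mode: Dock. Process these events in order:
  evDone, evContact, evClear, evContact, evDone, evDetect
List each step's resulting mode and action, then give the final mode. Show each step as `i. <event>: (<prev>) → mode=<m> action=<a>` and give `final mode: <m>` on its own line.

final mode: Standby

1. evDone: (Dock) → mode=Hold action=arm_extend
2. evContact: (Hold) → mode=Survey action=arm_retract
3. evClear: (Survey) → mode=Survey action=lamp_flash
4. evContact: (Survey) → mode=Dock action=arm_retract
5. evDone: (Dock) → mode=Hold action=arm_extend
6. evDetect: (Hold) → mode=Standby action=announce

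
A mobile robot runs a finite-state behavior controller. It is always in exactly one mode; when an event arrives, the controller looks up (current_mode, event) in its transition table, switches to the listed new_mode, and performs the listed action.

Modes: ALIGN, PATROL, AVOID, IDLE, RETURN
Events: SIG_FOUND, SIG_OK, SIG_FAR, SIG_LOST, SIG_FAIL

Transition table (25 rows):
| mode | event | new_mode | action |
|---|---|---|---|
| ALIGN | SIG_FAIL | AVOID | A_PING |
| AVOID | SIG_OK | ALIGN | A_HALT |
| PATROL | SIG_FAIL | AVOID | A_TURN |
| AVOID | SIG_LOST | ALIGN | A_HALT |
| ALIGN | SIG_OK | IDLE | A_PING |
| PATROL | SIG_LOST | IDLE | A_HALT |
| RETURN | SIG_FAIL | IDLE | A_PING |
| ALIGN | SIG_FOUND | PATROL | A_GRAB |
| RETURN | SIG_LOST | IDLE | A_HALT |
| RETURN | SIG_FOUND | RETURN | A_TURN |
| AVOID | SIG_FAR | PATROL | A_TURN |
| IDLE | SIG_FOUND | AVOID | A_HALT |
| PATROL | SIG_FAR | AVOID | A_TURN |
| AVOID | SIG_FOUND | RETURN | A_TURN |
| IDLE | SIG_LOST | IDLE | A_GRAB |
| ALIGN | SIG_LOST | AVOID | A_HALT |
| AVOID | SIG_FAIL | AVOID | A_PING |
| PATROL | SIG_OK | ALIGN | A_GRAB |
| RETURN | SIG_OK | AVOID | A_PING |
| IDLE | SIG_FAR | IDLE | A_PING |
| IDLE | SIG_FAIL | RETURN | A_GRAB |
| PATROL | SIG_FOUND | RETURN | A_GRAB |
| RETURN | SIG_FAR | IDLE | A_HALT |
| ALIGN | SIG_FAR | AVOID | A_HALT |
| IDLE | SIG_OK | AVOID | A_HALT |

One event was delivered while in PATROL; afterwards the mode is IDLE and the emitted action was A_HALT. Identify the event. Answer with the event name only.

SIG_LOST

try SIG_FOUND: (PATROL, SIG_FOUND) → (RETURN, A_GRAB)
try SIG_OK: (PATROL, SIG_OK) → (ALIGN, A_GRAB)
try SIG_FAR: (PATROL, SIG_FAR) → (AVOID, A_TURN)
try SIG_LOST: (PATROL, SIG_LOST) → (IDLE, A_HALT)  ← matches
try SIG_FAIL: (PATROL, SIG_FAIL) → (AVOID, A_TURN)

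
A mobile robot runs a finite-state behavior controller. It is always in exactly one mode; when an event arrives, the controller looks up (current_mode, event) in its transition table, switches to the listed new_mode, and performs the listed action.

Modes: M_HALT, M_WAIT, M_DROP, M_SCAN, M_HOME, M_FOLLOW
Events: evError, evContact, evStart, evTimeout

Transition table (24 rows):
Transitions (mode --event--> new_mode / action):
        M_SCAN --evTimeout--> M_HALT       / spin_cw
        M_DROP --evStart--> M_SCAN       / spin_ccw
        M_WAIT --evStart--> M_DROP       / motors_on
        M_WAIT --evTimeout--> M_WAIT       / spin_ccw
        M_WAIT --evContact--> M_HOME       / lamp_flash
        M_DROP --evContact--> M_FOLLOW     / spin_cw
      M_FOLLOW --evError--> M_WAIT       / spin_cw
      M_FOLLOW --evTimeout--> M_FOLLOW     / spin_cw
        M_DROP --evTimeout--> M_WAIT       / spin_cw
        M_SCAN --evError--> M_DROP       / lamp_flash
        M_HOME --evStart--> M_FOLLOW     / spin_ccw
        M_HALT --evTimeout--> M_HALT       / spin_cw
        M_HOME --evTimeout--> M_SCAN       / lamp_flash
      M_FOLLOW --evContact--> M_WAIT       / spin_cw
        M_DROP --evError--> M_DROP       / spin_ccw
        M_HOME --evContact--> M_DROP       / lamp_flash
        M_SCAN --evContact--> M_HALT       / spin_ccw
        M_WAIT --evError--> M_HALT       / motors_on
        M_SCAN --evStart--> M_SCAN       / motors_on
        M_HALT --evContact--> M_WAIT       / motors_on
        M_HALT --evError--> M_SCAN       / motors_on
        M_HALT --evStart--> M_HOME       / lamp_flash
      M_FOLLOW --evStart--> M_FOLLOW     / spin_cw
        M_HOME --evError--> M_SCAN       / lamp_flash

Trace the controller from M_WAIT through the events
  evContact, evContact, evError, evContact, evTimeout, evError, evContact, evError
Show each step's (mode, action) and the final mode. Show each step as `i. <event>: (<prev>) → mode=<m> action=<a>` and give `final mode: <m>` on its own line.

1. evContact: (M_WAIT) → mode=M_HOME action=lamp_flash
2. evContact: (M_HOME) → mode=M_DROP action=lamp_flash
3. evError: (M_DROP) → mode=M_DROP action=spin_ccw
4. evContact: (M_DROP) → mode=M_FOLLOW action=spin_cw
5. evTimeout: (M_FOLLOW) → mode=M_FOLLOW action=spin_cw
6. evError: (M_FOLLOW) → mode=M_WAIT action=spin_cw
7. evContact: (M_WAIT) → mode=M_HOME action=lamp_flash
8. evError: (M_HOME) → mode=M_SCAN action=lamp_flash

final mode: M_SCAN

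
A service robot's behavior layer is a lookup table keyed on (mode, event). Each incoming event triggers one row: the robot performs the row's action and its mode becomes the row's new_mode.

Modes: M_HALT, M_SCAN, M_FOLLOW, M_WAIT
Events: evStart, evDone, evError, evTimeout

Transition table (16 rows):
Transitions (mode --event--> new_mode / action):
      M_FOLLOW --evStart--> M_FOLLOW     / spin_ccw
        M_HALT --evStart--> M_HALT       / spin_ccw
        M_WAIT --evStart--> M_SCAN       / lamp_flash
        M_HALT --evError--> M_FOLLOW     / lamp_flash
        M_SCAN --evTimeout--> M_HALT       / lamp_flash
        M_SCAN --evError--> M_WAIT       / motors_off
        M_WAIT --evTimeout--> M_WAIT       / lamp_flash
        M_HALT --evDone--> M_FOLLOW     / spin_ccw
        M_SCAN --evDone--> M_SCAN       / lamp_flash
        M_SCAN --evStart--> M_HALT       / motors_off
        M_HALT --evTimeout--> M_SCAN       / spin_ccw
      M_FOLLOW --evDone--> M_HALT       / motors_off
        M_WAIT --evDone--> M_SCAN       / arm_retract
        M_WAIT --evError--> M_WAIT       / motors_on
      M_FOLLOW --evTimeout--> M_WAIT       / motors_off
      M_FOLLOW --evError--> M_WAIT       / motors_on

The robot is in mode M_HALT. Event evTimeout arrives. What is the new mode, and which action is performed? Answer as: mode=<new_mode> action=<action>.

mode=M_SCAN action=spin_ccw

current mode = M_HALT; filter table to that mode:
  (M_HALT, evStart) → (M_HALT, spin_ccw)
  (M_HALT, evError) → (M_FOLLOW, lamp_flash)
  (M_HALT, evDone) → (M_FOLLOW, spin_ccw)
  (M_HALT, evTimeout) → (M_SCAN, spin_ccw)  ← event matches
event = evTimeout selects (M_SCAN, spin_ccw)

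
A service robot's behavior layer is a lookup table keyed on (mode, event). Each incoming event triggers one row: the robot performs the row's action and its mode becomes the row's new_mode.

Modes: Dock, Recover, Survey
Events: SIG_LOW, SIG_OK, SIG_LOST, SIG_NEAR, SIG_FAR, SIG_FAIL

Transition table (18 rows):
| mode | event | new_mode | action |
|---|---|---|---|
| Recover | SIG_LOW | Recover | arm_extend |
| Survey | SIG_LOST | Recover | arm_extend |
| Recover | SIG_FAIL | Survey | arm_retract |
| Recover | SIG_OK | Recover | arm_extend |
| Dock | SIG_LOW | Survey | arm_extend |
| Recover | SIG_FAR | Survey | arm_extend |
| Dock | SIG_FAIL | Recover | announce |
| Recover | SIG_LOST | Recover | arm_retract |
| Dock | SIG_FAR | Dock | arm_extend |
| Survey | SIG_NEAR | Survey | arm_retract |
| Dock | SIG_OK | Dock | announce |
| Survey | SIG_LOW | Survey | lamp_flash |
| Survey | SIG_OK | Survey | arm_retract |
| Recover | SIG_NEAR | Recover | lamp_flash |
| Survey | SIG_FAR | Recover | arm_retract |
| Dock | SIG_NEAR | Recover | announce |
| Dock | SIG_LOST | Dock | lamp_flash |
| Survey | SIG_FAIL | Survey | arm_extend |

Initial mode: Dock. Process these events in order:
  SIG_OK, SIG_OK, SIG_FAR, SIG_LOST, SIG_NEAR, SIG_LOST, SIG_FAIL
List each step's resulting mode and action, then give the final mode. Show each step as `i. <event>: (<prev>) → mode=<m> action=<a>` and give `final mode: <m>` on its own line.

final mode: Survey

1. SIG_OK: (Dock) → mode=Dock action=announce
2. SIG_OK: (Dock) → mode=Dock action=announce
3. SIG_FAR: (Dock) → mode=Dock action=arm_extend
4. SIG_LOST: (Dock) → mode=Dock action=lamp_flash
5. SIG_NEAR: (Dock) → mode=Recover action=announce
6. SIG_LOST: (Recover) → mode=Recover action=arm_retract
7. SIG_FAIL: (Recover) → mode=Survey action=arm_retract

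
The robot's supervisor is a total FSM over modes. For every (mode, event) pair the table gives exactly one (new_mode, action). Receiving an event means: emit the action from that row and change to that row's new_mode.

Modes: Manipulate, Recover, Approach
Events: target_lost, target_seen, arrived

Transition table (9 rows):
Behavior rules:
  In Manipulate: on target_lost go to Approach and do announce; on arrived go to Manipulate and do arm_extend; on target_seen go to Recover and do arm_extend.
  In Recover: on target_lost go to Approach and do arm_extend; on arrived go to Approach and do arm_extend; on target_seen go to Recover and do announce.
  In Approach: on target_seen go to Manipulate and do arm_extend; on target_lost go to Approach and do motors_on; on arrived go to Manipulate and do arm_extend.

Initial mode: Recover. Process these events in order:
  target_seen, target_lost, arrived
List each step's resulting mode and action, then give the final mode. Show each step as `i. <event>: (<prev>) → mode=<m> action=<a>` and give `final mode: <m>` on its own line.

1. target_seen: (Recover) → mode=Recover action=announce
2. target_lost: (Recover) → mode=Approach action=arm_extend
3. arrived: (Approach) → mode=Manipulate action=arm_extend

final mode: Manipulate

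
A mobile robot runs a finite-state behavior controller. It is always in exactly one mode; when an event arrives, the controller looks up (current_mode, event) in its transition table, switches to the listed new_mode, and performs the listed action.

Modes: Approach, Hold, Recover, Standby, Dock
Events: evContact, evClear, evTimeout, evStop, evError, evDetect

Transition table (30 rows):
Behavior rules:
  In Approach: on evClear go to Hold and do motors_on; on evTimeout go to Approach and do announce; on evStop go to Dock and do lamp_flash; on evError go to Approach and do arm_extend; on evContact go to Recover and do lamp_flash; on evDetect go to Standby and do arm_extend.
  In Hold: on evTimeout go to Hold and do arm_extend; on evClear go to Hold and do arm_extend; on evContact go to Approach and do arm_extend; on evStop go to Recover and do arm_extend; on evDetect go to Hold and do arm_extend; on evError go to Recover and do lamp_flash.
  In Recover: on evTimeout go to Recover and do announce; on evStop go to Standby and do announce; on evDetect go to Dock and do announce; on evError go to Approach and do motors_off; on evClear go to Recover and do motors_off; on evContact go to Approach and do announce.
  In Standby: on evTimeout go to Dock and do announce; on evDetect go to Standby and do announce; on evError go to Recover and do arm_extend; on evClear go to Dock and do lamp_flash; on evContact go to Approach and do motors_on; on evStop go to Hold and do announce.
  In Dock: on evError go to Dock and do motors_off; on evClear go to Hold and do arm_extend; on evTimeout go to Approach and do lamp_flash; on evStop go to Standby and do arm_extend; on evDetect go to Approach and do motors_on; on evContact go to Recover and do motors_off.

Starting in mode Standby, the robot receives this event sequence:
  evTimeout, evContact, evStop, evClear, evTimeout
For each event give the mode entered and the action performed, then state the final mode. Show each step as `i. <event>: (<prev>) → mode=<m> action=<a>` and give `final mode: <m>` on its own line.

1. evTimeout: (Standby) → mode=Dock action=announce
2. evContact: (Dock) → mode=Recover action=motors_off
3. evStop: (Recover) → mode=Standby action=announce
4. evClear: (Standby) → mode=Dock action=lamp_flash
5. evTimeout: (Dock) → mode=Approach action=lamp_flash

final mode: Approach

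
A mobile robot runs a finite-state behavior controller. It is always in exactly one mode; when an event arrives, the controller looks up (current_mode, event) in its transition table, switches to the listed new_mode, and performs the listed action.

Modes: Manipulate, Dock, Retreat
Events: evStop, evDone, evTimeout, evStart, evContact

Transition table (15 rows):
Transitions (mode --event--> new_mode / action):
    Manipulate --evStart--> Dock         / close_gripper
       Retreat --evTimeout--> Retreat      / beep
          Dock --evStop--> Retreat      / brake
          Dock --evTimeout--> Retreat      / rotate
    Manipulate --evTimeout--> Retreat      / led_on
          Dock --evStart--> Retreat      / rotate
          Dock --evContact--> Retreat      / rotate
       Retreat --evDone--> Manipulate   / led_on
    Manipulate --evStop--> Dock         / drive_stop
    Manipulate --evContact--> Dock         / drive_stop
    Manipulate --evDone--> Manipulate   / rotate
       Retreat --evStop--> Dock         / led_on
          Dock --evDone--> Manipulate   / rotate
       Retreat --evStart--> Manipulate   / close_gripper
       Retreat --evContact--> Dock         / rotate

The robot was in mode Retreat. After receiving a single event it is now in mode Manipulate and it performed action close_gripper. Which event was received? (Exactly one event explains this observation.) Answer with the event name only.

try evStop: (Retreat, evStop) → (Dock, led_on)
try evDone: (Retreat, evDone) → (Manipulate, led_on)
try evTimeout: (Retreat, evTimeout) → (Retreat, beep)
try evStart: (Retreat, evStart) → (Manipulate, close_gripper)  ← matches
try evContact: (Retreat, evContact) → (Dock, rotate)

evStart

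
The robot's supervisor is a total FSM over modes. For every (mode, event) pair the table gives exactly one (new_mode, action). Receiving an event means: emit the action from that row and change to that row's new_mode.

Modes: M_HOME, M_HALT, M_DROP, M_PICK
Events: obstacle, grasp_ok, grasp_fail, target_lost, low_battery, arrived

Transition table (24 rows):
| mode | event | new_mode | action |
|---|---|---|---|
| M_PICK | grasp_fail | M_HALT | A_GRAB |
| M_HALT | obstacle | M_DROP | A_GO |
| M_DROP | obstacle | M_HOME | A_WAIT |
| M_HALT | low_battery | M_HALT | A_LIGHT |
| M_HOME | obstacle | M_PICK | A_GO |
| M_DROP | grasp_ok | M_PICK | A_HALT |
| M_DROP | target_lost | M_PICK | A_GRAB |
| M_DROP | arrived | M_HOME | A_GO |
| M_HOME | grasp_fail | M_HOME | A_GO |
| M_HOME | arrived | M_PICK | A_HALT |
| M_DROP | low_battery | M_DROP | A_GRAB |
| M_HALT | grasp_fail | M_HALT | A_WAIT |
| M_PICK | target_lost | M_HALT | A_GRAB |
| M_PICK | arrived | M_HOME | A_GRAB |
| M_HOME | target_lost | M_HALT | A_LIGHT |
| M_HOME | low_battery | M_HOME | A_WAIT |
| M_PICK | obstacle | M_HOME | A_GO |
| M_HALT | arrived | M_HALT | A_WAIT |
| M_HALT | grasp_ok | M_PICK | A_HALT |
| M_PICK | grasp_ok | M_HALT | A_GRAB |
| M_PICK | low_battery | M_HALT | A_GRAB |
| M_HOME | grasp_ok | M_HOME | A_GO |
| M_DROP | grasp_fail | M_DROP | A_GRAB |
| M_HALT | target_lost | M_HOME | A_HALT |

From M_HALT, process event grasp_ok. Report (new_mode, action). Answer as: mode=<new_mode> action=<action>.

current mode = M_HALT; filter table to that mode:
  (M_HALT, obstacle) → (M_DROP, A_GO)
  (M_HALT, low_battery) → (M_HALT, A_LIGHT)
  (M_HALT, grasp_fail) → (M_HALT, A_WAIT)
  (M_HALT, arrived) → (M_HALT, A_WAIT)
  (M_HALT, grasp_ok) → (M_PICK, A_HALT)  ← event matches
  (M_HALT, target_lost) → (M_HOME, A_HALT)
event = grasp_ok selects (M_PICK, A_HALT)

mode=M_PICK action=A_HALT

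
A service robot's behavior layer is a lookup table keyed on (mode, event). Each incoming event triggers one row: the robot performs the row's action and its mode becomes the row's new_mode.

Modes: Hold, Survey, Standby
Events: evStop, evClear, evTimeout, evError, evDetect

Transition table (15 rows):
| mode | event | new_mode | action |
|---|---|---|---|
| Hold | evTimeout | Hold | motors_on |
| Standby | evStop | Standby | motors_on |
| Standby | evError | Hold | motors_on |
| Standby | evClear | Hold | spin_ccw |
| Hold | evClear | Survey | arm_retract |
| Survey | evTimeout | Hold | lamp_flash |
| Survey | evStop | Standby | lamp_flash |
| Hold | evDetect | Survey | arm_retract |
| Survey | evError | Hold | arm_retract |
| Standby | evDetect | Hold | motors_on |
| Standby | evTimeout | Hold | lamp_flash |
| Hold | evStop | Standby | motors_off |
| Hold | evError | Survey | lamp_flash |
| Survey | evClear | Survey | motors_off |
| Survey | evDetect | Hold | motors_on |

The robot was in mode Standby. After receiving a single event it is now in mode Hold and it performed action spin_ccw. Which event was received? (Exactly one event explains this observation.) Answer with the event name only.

evClear

try evStop: (Standby, evStop) → (Standby, motors_on)
try evClear: (Standby, evClear) → (Hold, spin_ccw)  ← matches
try evTimeout: (Standby, evTimeout) → (Hold, lamp_flash)
try evError: (Standby, evError) → (Hold, motors_on)
try evDetect: (Standby, evDetect) → (Hold, motors_on)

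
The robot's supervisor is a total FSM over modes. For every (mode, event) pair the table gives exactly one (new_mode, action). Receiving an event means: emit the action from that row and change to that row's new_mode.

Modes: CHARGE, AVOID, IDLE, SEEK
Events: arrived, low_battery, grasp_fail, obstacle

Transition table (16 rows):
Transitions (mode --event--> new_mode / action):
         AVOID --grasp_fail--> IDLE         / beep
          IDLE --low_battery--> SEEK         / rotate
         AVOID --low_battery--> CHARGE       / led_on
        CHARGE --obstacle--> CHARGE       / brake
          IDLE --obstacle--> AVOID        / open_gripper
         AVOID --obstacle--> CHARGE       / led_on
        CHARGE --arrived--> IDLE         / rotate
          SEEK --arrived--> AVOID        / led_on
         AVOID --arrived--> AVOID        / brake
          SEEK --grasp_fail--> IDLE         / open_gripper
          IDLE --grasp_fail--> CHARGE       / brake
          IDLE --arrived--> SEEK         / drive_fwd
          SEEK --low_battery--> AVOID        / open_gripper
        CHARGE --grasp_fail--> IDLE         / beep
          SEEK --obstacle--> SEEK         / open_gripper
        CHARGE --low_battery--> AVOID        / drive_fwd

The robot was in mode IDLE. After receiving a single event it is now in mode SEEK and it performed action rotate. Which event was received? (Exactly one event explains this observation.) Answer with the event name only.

try arrived: (IDLE, arrived) → (SEEK, drive_fwd)
try low_battery: (IDLE, low_battery) → (SEEK, rotate)  ← matches
try grasp_fail: (IDLE, grasp_fail) → (CHARGE, brake)
try obstacle: (IDLE, obstacle) → (AVOID, open_gripper)

low_battery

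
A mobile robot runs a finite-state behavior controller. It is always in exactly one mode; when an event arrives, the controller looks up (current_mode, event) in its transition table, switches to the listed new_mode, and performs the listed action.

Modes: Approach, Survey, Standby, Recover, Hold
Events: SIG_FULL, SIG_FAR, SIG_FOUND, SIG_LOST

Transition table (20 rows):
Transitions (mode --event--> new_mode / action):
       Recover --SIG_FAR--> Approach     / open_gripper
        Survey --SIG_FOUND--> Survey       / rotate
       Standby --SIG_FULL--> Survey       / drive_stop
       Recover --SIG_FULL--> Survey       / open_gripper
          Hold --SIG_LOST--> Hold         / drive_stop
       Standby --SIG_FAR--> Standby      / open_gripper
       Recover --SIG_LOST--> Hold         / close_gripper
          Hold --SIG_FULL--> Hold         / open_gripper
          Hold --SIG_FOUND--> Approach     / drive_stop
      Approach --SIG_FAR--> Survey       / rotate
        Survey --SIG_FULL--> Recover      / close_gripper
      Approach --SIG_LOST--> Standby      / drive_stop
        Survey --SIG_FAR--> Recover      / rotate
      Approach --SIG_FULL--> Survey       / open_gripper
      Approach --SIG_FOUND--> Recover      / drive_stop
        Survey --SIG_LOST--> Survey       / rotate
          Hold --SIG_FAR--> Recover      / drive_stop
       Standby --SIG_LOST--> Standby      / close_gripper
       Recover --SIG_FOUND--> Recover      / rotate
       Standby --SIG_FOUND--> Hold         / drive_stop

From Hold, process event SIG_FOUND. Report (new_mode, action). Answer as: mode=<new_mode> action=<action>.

current mode = Hold; filter table to that mode:
  (Hold, SIG_LOST) → (Hold, drive_stop)
  (Hold, SIG_FULL) → (Hold, open_gripper)
  (Hold, SIG_FOUND) → (Approach, drive_stop)  ← event matches
  (Hold, SIG_FAR) → (Recover, drive_stop)
event = SIG_FOUND selects (Approach, drive_stop)

mode=Approach action=drive_stop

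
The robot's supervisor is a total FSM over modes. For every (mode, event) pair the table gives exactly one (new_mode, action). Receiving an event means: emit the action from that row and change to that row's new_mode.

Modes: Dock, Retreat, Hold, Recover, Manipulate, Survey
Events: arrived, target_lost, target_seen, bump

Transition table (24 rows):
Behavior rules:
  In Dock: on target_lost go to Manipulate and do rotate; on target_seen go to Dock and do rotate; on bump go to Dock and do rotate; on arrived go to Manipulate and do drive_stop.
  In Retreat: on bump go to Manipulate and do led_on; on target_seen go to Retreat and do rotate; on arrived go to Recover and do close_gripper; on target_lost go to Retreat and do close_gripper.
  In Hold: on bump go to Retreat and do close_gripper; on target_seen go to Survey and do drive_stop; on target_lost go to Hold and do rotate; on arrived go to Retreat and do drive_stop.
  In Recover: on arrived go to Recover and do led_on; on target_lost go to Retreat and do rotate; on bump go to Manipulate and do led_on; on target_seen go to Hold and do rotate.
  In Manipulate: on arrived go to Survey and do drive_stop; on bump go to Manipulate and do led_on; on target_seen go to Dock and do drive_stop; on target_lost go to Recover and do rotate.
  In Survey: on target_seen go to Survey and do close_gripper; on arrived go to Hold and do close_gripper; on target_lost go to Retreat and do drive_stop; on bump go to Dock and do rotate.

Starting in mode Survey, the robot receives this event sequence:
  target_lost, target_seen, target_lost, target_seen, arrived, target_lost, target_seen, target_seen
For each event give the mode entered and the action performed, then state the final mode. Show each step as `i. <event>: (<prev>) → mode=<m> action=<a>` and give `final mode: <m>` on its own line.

1. target_lost: (Survey) → mode=Retreat action=drive_stop
2. target_seen: (Retreat) → mode=Retreat action=rotate
3. target_lost: (Retreat) → mode=Retreat action=close_gripper
4. target_seen: (Retreat) → mode=Retreat action=rotate
5. arrived: (Retreat) → mode=Recover action=close_gripper
6. target_lost: (Recover) → mode=Retreat action=rotate
7. target_seen: (Retreat) → mode=Retreat action=rotate
8. target_seen: (Retreat) → mode=Retreat action=rotate

final mode: Retreat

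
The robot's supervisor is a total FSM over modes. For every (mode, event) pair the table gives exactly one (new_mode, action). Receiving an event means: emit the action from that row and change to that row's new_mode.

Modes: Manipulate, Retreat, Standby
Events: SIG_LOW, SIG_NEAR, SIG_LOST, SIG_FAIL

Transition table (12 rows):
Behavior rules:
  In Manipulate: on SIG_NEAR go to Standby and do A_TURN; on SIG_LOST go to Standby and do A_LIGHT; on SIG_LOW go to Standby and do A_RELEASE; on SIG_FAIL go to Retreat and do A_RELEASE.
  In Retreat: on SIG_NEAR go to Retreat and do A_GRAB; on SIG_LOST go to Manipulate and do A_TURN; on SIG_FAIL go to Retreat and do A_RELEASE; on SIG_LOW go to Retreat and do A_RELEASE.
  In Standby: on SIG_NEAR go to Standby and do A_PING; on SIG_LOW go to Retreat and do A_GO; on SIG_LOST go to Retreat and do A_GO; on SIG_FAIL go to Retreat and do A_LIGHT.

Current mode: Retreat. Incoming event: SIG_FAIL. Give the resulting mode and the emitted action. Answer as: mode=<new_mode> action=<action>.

current mode = Retreat; filter table to that mode:
  (Retreat, SIG_NEAR) → (Retreat, A_GRAB)
  (Retreat, SIG_LOST) → (Manipulate, A_TURN)
  (Retreat, SIG_FAIL) → (Retreat, A_RELEASE)  ← event matches
  (Retreat, SIG_LOW) → (Retreat, A_RELEASE)
event = SIG_FAIL selects (Retreat, A_RELEASE)

mode=Retreat action=A_RELEASE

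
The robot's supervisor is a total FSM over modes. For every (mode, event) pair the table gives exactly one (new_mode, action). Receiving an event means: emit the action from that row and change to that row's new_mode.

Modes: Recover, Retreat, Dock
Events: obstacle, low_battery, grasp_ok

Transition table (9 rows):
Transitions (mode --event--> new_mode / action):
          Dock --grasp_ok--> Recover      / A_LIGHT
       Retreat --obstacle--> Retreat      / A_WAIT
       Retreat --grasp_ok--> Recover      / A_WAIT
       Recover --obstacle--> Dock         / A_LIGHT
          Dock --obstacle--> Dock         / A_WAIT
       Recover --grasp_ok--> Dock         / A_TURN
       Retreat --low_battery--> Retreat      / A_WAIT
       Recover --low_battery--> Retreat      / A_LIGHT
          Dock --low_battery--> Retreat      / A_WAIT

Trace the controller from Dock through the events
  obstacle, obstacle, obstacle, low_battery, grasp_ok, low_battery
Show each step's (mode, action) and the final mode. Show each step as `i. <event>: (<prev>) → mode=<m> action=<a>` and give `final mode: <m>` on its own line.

final mode: Retreat

1. obstacle: (Dock) → mode=Dock action=A_WAIT
2. obstacle: (Dock) → mode=Dock action=A_WAIT
3. obstacle: (Dock) → mode=Dock action=A_WAIT
4. low_battery: (Dock) → mode=Retreat action=A_WAIT
5. grasp_ok: (Retreat) → mode=Recover action=A_WAIT
6. low_battery: (Recover) → mode=Retreat action=A_LIGHT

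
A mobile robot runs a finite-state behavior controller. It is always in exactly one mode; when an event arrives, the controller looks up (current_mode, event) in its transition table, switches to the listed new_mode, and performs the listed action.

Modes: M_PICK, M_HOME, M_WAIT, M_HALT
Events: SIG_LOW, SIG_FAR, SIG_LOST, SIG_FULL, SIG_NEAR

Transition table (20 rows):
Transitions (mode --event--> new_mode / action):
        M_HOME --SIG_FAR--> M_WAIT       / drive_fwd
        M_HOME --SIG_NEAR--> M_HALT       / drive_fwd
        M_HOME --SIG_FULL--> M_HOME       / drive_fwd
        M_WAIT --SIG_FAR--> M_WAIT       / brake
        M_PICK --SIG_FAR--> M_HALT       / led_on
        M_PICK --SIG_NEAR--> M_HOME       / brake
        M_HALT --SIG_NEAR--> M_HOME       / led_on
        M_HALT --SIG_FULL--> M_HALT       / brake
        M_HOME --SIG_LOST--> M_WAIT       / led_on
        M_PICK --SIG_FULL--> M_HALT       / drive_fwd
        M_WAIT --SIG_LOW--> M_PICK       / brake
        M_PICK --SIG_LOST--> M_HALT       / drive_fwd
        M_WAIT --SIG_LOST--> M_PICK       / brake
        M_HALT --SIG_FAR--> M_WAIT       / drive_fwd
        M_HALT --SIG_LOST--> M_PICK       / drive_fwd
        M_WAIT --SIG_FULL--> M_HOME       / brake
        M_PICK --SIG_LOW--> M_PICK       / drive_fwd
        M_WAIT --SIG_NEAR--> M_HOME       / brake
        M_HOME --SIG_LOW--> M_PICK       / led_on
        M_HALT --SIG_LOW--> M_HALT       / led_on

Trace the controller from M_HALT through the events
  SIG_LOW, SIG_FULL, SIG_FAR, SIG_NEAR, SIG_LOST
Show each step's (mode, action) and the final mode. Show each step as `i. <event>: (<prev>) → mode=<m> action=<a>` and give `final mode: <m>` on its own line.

final mode: M_WAIT

1. SIG_LOW: (M_HALT) → mode=M_HALT action=led_on
2. SIG_FULL: (M_HALT) → mode=M_HALT action=brake
3. SIG_FAR: (M_HALT) → mode=M_WAIT action=drive_fwd
4. SIG_NEAR: (M_WAIT) → mode=M_HOME action=brake
5. SIG_LOST: (M_HOME) → mode=M_WAIT action=led_on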